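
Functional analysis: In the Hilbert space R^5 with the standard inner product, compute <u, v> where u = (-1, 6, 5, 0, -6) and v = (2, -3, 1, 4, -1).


Computing the standard inner product <u, v> = sum u_i * v_i
= -1*2 + 6*-3 + 5*1 + 0*4 + -6*-1
= -2 + -18 + 5 + 0 + 6
= -9

-9


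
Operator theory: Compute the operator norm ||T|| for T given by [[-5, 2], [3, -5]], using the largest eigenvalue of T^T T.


A^T A = [[34, -25], [-25, 29]]
trace(A^T A) = 63, det(A^T A) = 361
discriminant = 63^2 - 4*361 = 2525
Largest eigenvalue of A^T A = (trace + sqrt(disc))/2 = 56.6247
||T|| = sqrt(56.6247) = 7.5249

7.5249


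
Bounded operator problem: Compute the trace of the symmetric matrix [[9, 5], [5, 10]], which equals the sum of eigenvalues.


For a self-adjoint (symmetric) matrix, the eigenvalues are real.
The sum of eigenvalues equals the trace of the matrix.
trace = 9 + 10 = 19

19


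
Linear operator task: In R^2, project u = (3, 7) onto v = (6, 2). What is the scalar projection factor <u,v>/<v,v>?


Computing <u,v> = 3*6 + 7*2 = 32
Computing <v,v> = 6^2 + 2^2 = 40
Projection coefficient = 32/40 = 0.8000

0.8000


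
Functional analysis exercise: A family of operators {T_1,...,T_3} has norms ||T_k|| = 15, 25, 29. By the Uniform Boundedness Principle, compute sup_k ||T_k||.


By the Uniform Boundedness Principle, the supremum of norms is finite.
sup_k ||T_k|| = max(15, 25, 29) = 29

29


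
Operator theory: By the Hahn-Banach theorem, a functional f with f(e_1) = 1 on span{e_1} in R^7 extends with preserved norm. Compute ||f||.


The norm of f is given by ||f|| = sup_{||x||=1} |f(x)|.
On span{e_1}, ||e_1|| = 1, so ||f|| = |f(e_1)| / ||e_1||
= |1| / 1 = 1.0000

1.0000


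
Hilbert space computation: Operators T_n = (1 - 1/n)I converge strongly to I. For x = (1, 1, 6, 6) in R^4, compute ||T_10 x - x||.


T_10 x - x = (1 - 1/10)x - x = -x/10
||x|| = sqrt(74) = 8.6023
||T_10 x - x|| = ||x||/10 = 8.6023/10 = 0.8602

0.8602


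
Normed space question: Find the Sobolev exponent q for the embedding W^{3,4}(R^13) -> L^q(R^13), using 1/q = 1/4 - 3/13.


Using the Sobolev embedding formula: 1/q = 1/p - k/n
1/q = 1/4 - 3/13 = 1/52
q = 1/(1/52) = 52

52.0000


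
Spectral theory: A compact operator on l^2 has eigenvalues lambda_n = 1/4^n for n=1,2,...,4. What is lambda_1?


The eigenvalue formula gives lambda_1 = 1/4^1
= 1/4
= 0.2500

0.2500


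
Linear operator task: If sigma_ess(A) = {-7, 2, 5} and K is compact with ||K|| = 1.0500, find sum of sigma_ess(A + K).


By Weyl's theorem, the essential spectrum is invariant under compact perturbations.
sigma_ess(A + K) = sigma_ess(A) = {-7, 2, 5}
Sum = -7 + 2 + 5 = 0

0


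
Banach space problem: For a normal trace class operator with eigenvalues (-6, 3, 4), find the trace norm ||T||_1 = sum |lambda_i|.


For a normal operator, singular values equal |eigenvalues|.
Trace norm = sum |lambda_i| = 6 + 3 + 4
= 13

13


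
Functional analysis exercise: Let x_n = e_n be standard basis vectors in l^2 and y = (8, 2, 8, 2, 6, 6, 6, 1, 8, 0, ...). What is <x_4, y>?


x_4 = e_4 is the standard basis vector with 1 in position 4.
<x_4, y> = y_4 = 2
As n -> infinity, <x_n, y> -> 0, confirming weak convergence of (x_n) to 0.

2


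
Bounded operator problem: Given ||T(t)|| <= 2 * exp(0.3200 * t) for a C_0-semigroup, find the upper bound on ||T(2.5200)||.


||T(2.5200)|| <= 2 * exp(0.3200 * 2.5200)
= 2 * exp(0.8064)
= 2 * 2.2398
= 4.4797

4.4797


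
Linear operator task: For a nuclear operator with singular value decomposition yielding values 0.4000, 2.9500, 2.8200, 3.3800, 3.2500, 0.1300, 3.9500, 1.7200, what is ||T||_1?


The nuclear norm is the sum of all singular values.
||T||_1 = 0.4000 + 2.9500 + 2.8200 + 3.3800 + 3.2500 + 0.1300 + 3.9500 + 1.7200
= 18.6000

18.6000


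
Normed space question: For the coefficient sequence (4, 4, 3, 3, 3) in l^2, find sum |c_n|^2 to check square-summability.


sum |c_n|^2 = 4^2 + 4^2 + 3^2 + 3^2 + 3^2
= 16 + 16 + 9 + 9 + 9
= 59

59


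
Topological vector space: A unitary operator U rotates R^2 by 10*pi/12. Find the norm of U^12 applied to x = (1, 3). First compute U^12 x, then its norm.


U is a rotation by theta = 10*pi/12
U^12 = rotation by 12*theta = 120*pi/12 = 0*pi/12 (mod 2*pi)
cos(0*pi/12) = 1.0000, sin(0*pi/12) = 0.0000
U^12 x = (1.0000 * 1 - 0.0000 * 3, 0.0000 * 1 + 1.0000 * 3)
= (1.0000, 3.0000)
||U^12 x|| = sqrt(1.0000^2 + 3.0000^2) = sqrt(10.0000) = 3.1623

3.1623


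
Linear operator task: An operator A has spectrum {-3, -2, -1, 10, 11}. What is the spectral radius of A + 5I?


Spectrum of A + 5I = {2, 3, 4, 15, 16}
Spectral radius = max |lambda| over the shifted spectrum
= max(2, 3, 4, 15, 16) = 16

16


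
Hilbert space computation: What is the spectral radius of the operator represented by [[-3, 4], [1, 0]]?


For a 2x2 matrix, eigenvalues satisfy lambda^2 - (trace)*lambda + det = 0
trace = -3 + 0 = -3
det = -3*0 - 4*1 = -4
discriminant = (-3)^2 - 4*(-4) = 25
spectral radius = max |eigenvalue| = 4.0000

4.0000


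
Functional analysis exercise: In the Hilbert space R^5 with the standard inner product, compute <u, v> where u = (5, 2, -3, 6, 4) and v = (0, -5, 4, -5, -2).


Computing the standard inner product <u, v> = sum u_i * v_i
= 5*0 + 2*-5 + -3*4 + 6*-5 + 4*-2
= 0 + -10 + -12 + -30 + -8
= -60

-60


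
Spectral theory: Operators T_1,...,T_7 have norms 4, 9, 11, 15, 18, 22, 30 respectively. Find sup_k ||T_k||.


By the Uniform Boundedness Principle, the supremum of norms is finite.
sup_k ||T_k|| = max(4, 9, 11, 15, 18, 22, 30) = 30

30


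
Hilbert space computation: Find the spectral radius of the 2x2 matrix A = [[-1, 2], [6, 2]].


For a 2x2 matrix, eigenvalues satisfy lambda^2 - (trace)*lambda + det = 0
trace = -1 + 2 = 1
det = -1*2 - 2*6 = -14
discriminant = 1^2 - 4*(-14) = 57
spectral radius = max |eigenvalue| = 4.2749

4.2749


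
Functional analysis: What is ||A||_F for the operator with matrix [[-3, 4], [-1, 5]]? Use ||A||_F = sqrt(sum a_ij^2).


||A||_F^2 = sum a_ij^2
= (-3)^2 + 4^2 + (-1)^2 + 5^2
= 9 + 16 + 1 + 25 = 51
||A||_F = sqrt(51) = 7.1414

7.1414


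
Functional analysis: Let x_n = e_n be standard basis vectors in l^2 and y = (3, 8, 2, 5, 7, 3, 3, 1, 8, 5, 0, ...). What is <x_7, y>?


x_7 = e_7 is the standard basis vector with 1 in position 7.
<x_7, y> = y_7 = 3
As n -> infinity, <x_n, y> -> 0, confirming weak convergence of (x_n) to 0.

3


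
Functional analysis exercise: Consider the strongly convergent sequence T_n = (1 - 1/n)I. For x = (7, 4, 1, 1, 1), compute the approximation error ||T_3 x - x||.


T_3 x - x = (1 - 1/3)x - x = -x/3
||x|| = sqrt(68) = 8.2462
||T_3 x - x|| = ||x||/3 = 8.2462/3 = 2.7487

2.7487


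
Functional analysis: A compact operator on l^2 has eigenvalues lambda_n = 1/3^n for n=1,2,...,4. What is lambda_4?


The eigenvalue formula gives lambda_4 = 1/3^4
= 1/81
= 0.0123

0.0123


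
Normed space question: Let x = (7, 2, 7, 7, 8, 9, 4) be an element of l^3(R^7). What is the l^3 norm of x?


The l^3 norm = (sum |x_i|^3)^(1/3)
Sum of 3th powers = 343 + 8 + 343 + 343 + 512 + 729 + 64 = 2342
||x||_3 = (2342)^(1/3) = 13.2799

13.2799


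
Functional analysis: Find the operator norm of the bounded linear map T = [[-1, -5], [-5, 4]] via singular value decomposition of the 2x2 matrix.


A^T A = [[26, -15], [-15, 41]]
trace(A^T A) = 67, det(A^T A) = 841
discriminant = 67^2 - 4*841 = 1125
Largest eigenvalue of A^T A = (trace + sqrt(disc))/2 = 50.2705
||T|| = sqrt(50.2705) = 7.0902

7.0902


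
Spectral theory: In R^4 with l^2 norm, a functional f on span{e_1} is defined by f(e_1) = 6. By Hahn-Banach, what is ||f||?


The norm of f is given by ||f|| = sup_{||x||=1} |f(x)|.
On span{e_1}, ||e_1|| = 1, so ||f|| = |f(e_1)| / ||e_1||
= |6| / 1 = 6.0000

6.0000


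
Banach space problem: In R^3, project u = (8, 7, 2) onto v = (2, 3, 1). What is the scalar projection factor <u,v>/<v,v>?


Computing <u,v> = 8*2 + 7*3 + 2*1 = 39
Computing <v,v> = 2^2 + 3^2 + 1^2 = 14
Projection coefficient = 39/14 = 2.7857

2.7857


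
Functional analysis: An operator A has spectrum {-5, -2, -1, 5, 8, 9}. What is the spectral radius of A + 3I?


Spectrum of A + 3I = {-2, 1, 2, 8, 11, 12}
Spectral radius = max |lambda| over the shifted spectrum
= max(2, 1, 2, 8, 11, 12) = 12

12


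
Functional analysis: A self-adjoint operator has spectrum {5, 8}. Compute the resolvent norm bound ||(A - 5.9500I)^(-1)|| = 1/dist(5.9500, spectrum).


dist(5.9500, {5, 8}) = min(|5.9500 - 5|, |5.9500 - 8|)
= min(0.9500, 2.0500) = 0.9500
Resolvent bound = 1/0.9500 = 1.0526

1.0526


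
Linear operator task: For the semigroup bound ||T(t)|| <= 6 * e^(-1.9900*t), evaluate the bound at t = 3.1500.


||T(3.1500)|| <= 6 * exp(-1.9900 * 3.1500)
= 6 * exp(-6.2685)
= 6 * 0.0019
= 0.0114

0.0114


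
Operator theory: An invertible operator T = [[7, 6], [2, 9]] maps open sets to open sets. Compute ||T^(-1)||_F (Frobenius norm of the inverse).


det(T) = 7*9 - 6*2 = 51
T^(-1) = (1/51) * [[9, -6], [-2, 7]] = [[0.1765, -0.1176], [-0.0392, 0.1373]]
||T^(-1)||_F^2 = 0.1765^2 + (-0.1176)^2 + (-0.0392)^2 + 0.1373^2 = 0.0654
||T^(-1)||_F = sqrt(0.0654) = 0.2557

0.2557


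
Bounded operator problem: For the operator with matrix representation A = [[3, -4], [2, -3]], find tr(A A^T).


trace(A * A^T) = sum of squares of all entries
= 3^2 + (-4)^2 + 2^2 + (-3)^2
= 9 + 16 + 4 + 9
= 38

38


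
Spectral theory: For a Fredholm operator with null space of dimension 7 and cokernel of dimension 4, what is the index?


The Fredholm index is defined as ind(T) = dim(ker T) - dim(coker T)
= 7 - 4
= 3

3


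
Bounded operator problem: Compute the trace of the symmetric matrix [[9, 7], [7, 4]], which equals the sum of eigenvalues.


For a self-adjoint (symmetric) matrix, the eigenvalues are real.
The sum of eigenvalues equals the trace of the matrix.
trace = 9 + 4 = 13

13


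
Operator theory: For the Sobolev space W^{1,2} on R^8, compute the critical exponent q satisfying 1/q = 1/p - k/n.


Using the Sobolev embedding formula: 1/q = 1/p - k/n
1/q = 1/2 - 1/8 = 3/8
q = 1/(3/8) = 8/3 = 2.6667

2.6667


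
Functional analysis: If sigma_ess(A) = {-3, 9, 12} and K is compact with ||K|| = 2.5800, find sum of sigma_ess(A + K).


By Weyl's theorem, the essential spectrum is invariant under compact perturbations.
sigma_ess(A + K) = sigma_ess(A) = {-3, 9, 12}
Sum = -3 + 9 + 12 = 18

18


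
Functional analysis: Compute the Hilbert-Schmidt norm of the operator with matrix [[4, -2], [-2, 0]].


The Hilbert-Schmidt norm is sqrt(sum of squares of all entries).
Sum of squares = 4^2 + (-2)^2 + (-2)^2 + 0^2
= 16 + 4 + 4 + 0 = 24
||T||_HS = sqrt(24) = 4.8990

4.8990


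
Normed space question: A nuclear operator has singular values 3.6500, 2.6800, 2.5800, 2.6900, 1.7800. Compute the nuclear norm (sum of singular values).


The nuclear norm is the sum of all singular values.
||T||_1 = 3.6500 + 2.6800 + 2.5800 + 2.6900 + 1.7800
= 13.3800

13.3800


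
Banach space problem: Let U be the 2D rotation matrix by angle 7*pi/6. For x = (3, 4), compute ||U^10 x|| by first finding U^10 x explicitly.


U is a rotation by theta = 7*pi/6
U^10 = rotation by 10*theta = 70*pi/6 = 10*pi/6 (mod 2*pi)
cos(10*pi/6) = 0.5000, sin(10*pi/6) = -0.8660
U^10 x = (0.5000 * 3 - -0.8660 * 4, -0.8660 * 3 + 0.5000 * 4)
= (4.9641, -0.5981)
||U^10 x|| = sqrt(4.9641^2 + (-0.5981)^2) = sqrt(25.0000) = 5.0000

5.0000


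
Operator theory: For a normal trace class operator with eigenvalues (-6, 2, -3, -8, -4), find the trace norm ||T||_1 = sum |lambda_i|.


For a normal operator, singular values equal |eigenvalues|.
Trace norm = sum |lambda_i| = 6 + 2 + 3 + 8 + 4
= 23

23


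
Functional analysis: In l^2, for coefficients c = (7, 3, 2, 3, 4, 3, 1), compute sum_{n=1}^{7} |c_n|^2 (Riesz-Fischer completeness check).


sum |c_n|^2 = 7^2 + 3^2 + 2^2 + 3^2 + 4^2 + 3^2 + 1^2
= 49 + 9 + 4 + 9 + 16 + 9 + 1
= 97

97


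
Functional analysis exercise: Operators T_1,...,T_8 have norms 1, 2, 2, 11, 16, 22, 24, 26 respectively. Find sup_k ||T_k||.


By the Uniform Boundedness Principle, the supremum of norms is finite.
sup_k ||T_k|| = max(1, 2, 2, 11, 16, 22, 24, 26) = 26

26


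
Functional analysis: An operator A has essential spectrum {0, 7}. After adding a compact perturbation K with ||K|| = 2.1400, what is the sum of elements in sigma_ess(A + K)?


By Weyl's theorem, the essential spectrum is invariant under compact perturbations.
sigma_ess(A + K) = sigma_ess(A) = {0, 7}
Sum = 0 + 7 = 7

7


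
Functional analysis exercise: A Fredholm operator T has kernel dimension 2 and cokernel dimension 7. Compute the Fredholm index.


The Fredholm index is defined as ind(T) = dim(ker T) - dim(coker T)
= 2 - 7
= -5

-5


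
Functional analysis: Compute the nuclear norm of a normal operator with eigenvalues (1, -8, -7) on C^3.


For a normal operator, singular values equal |eigenvalues|.
Trace norm = sum |lambda_i| = 1 + 8 + 7
= 16

16


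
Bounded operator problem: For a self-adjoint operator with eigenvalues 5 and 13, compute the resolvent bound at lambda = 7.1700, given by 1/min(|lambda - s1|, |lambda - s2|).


dist(7.1700, {5, 13}) = min(|7.1700 - 5|, |7.1700 - 13|)
= min(2.1700, 5.8300) = 2.1700
Resolvent bound = 1/2.1700 = 0.4608

0.4608


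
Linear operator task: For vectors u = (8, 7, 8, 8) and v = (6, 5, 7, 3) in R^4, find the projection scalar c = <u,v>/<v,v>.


Computing <u,v> = 8*6 + 7*5 + 8*7 + 8*3 = 163
Computing <v,v> = 6^2 + 5^2 + 7^2 + 3^2 = 119
Projection coefficient = 163/119 = 1.3697

1.3697


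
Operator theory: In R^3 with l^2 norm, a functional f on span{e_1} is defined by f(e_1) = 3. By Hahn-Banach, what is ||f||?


The norm of f is given by ||f|| = sup_{||x||=1} |f(x)|.
On span{e_1}, ||e_1|| = 1, so ||f|| = |f(e_1)| / ||e_1||
= |3| / 1 = 3.0000

3.0000


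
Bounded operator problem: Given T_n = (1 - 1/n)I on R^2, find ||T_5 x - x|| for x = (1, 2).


T_5 x - x = (1 - 1/5)x - x = -x/5
||x|| = sqrt(5) = 2.2361
||T_5 x - x|| = ||x||/5 = 2.2361/5 = 0.4472

0.4472


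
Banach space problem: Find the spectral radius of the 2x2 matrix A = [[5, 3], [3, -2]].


For a 2x2 matrix, eigenvalues satisfy lambda^2 - (trace)*lambda + det = 0
trace = 5 + -2 = 3
det = 5*-2 - 3*3 = -19
discriminant = 3^2 - 4*(-19) = 85
spectral radius = max |eigenvalue| = 6.1098

6.1098


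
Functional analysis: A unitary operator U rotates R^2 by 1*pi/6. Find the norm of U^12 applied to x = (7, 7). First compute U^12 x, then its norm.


U is a rotation by theta = 1*pi/6
U^12 = rotation by 12*theta = 12*pi/6 = 0*pi/6 (mod 2*pi)
cos(0*pi/6) = 1.0000, sin(0*pi/6) = 0.0000
U^12 x = (1.0000 * 7 - 0.0000 * 7, 0.0000 * 7 + 1.0000 * 7)
= (7.0000, 7.0000)
||U^12 x|| = sqrt(7.0000^2 + 7.0000^2) = sqrt(98.0000) = 9.8995

9.8995


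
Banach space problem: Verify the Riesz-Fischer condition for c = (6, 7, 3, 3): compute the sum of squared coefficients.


sum |c_n|^2 = 6^2 + 7^2 + 3^2 + 3^2
= 36 + 49 + 9 + 9
= 103

103


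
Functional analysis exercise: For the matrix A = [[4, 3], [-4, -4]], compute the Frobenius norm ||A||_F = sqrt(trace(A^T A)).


||A||_F^2 = sum a_ij^2
= 4^2 + 3^2 + (-4)^2 + (-4)^2
= 16 + 9 + 16 + 16 = 57
||A||_F = sqrt(57) = 7.5498

7.5498


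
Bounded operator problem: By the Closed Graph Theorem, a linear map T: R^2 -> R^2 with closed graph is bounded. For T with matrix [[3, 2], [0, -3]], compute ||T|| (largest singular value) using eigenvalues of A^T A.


A^T A = [[9, 6], [6, 13]]
trace(A^T A) = 22, det(A^T A) = 81
discriminant = 22^2 - 4*81 = 160
Largest eigenvalue of A^T A = (trace + sqrt(disc))/2 = 17.3246
||T|| = sqrt(17.3246) = 4.1623

4.1623


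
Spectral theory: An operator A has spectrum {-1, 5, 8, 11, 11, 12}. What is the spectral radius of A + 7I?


Spectrum of A + 7I = {6, 12, 15, 18, 18, 19}
Spectral radius = max |lambda| over the shifted spectrum
= max(6, 12, 15, 18, 18, 19) = 19

19


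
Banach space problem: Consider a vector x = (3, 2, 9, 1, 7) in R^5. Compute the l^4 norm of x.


The l^4 norm = (sum |x_i|^4)^(1/4)
Sum of 4th powers = 81 + 16 + 6561 + 1 + 2401 = 9060
||x||_4 = (9060)^(1/4) = 9.7562

9.7562


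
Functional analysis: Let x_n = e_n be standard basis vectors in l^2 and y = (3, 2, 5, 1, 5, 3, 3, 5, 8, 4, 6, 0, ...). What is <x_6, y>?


x_6 = e_6 is the standard basis vector with 1 in position 6.
<x_6, y> = y_6 = 3
As n -> infinity, <x_n, y> -> 0, confirming weak convergence of (x_n) to 0.

3


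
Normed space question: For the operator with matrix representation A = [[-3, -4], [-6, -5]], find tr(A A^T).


trace(A * A^T) = sum of squares of all entries
= (-3)^2 + (-4)^2 + (-6)^2 + (-5)^2
= 9 + 16 + 36 + 25
= 86

86


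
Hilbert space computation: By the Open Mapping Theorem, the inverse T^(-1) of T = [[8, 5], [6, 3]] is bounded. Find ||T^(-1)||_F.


det(T) = 8*3 - 5*6 = -6
T^(-1) = (1/-6) * [[3, -5], [-6, 8]] = [[-0.5000, 0.8333], [1.0000, -1.3333]]
||T^(-1)||_F^2 = (-0.5000)^2 + 0.8333^2 + 1.0000^2 + (-1.3333)^2 = 3.7222
||T^(-1)||_F = sqrt(3.7222) = 1.9293

1.9293


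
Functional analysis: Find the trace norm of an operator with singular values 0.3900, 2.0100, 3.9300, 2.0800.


The nuclear norm is the sum of all singular values.
||T||_1 = 0.3900 + 2.0100 + 3.9300 + 2.0800
= 8.4100

8.4100


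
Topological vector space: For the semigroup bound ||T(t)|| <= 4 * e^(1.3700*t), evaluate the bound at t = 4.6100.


||T(4.6100)|| <= 4 * exp(1.3700 * 4.6100)
= 4 * exp(6.3157)
= 4 * 553.1892
= 2212.7566

2212.7566


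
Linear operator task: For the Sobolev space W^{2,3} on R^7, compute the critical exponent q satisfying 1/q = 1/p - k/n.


Using the Sobolev embedding formula: 1/q = 1/p - k/n
1/q = 1/3 - 2/7 = 1/21
q = 1/(1/21) = 21

21.0000


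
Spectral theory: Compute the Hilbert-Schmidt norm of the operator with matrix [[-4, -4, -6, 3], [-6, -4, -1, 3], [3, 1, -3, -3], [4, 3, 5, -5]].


The Hilbert-Schmidt norm is sqrt(sum of squares of all entries).
Sum of squares = (-4)^2 + (-4)^2 + (-6)^2 + 3^2 + (-6)^2 + (-4)^2 + (-1)^2 + 3^2 + 3^2 + 1^2 + (-3)^2 + (-3)^2 + 4^2 + 3^2 + 5^2 + (-5)^2
= 16 + 16 + 36 + 9 + 36 + 16 + 1 + 9 + 9 + 1 + 9 + 9 + 16 + 9 + 25 + 25 = 242
||T||_HS = sqrt(242) = 15.5563

15.5563


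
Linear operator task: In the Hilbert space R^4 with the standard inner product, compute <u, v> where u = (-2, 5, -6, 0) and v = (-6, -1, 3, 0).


Computing the standard inner product <u, v> = sum u_i * v_i
= -2*-6 + 5*-1 + -6*3 + 0*0
= 12 + -5 + -18 + 0
= -11

-11


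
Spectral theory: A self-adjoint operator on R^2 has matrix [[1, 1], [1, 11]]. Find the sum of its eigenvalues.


For a self-adjoint (symmetric) matrix, the eigenvalues are real.
The sum of eigenvalues equals the trace of the matrix.
trace = 1 + 11 = 12

12


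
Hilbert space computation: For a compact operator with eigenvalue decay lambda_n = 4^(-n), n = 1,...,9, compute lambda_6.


The eigenvalue formula gives lambda_6 = 1/4^6
= 1/4096
= 2.4414e-04

2.4414e-04


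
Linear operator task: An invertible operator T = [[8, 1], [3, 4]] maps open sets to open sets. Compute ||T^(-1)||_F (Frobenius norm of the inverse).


det(T) = 8*4 - 1*3 = 29
T^(-1) = (1/29) * [[4, -1], [-3, 8]] = [[0.1379, -0.0345], [-0.1034, 0.2759]]
||T^(-1)||_F^2 = 0.1379^2 + (-0.0345)^2 + (-0.1034)^2 + 0.2759^2 = 0.1070
||T^(-1)||_F = sqrt(0.1070) = 0.3271

0.3271


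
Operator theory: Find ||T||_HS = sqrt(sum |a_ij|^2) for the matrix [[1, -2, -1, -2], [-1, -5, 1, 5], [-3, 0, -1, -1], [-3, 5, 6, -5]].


The Hilbert-Schmidt norm is sqrt(sum of squares of all entries).
Sum of squares = 1^2 + (-2)^2 + (-1)^2 + (-2)^2 + (-1)^2 + (-5)^2 + 1^2 + 5^2 + (-3)^2 + 0^2 + (-1)^2 + (-1)^2 + (-3)^2 + 5^2 + 6^2 + (-5)^2
= 1 + 4 + 1 + 4 + 1 + 25 + 1 + 25 + 9 + 0 + 1 + 1 + 9 + 25 + 36 + 25 = 168
||T||_HS = sqrt(168) = 12.9615

12.9615


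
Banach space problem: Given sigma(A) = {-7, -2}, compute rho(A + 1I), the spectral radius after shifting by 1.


Spectrum of A + 1I = {-6, -1}
Spectral radius = max |lambda| over the shifted spectrum
= max(6, 1) = 6

6


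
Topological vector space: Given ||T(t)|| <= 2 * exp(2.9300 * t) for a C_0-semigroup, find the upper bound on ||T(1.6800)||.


||T(1.6800)|| <= 2 * exp(2.9300 * 1.6800)
= 2 * exp(4.9224)
= 2 * 137.3318
= 274.6636

274.6636


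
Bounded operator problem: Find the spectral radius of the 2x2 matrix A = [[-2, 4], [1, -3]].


For a 2x2 matrix, eigenvalues satisfy lambda^2 - (trace)*lambda + det = 0
trace = -2 + -3 = -5
det = -2*-3 - 4*1 = 2
discriminant = (-5)^2 - 4*(2) = 17
spectral radius = max |eigenvalue| = 4.5616

4.5616


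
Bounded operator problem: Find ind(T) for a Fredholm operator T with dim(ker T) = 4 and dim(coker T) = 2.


The Fredholm index is defined as ind(T) = dim(ker T) - dim(coker T)
= 4 - 2
= 2

2


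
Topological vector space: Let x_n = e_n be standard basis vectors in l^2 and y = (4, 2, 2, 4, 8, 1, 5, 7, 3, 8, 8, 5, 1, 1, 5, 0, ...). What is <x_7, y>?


x_7 = e_7 is the standard basis vector with 1 in position 7.
<x_7, y> = y_7 = 5
As n -> infinity, <x_n, y> -> 0, confirming weak convergence of (x_n) to 0.

5


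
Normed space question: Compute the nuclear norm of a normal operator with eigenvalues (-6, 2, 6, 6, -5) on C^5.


For a normal operator, singular values equal |eigenvalues|.
Trace norm = sum |lambda_i| = 6 + 2 + 6 + 6 + 5
= 25

25


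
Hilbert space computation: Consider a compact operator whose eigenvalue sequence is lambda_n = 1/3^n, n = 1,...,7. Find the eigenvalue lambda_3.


The eigenvalue formula gives lambda_3 = 1/3^3
= 1/27
= 0.0370

0.0370


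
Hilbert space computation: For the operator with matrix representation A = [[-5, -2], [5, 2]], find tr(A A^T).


trace(A * A^T) = sum of squares of all entries
= (-5)^2 + (-2)^2 + 5^2 + 2^2
= 25 + 4 + 25 + 4
= 58

58


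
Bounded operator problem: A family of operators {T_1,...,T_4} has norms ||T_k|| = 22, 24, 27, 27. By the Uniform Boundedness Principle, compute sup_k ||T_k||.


By the Uniform Boundedness Principle, the supremum of norms is finite.
sup_k ||T_k|| = max(22, 24, 27, 27) = 27

27


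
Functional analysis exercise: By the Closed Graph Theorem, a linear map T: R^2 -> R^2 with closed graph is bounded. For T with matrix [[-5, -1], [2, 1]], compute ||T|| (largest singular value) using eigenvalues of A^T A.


A^T A = [[29, 7], [7, 2]]
trace(A^T A) = 31, det(A^T A) = 9
discriminant = 31^2 - 4*9 = 925
Largest eigenvalue of A^T A = (trace + sqrt(disc))/2 = 30.7069
||T|| = sqrt(30.7069) = 5.5414

5.5414


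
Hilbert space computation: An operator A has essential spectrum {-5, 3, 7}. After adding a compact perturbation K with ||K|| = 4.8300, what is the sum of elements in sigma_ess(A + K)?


By Weyl's theorem, the essential spectrum is invariant under compact perturbations.
sigma_ess(A + K) = sigma_ess(A) = {-5, 3, 7}
Sum = -5 + 3 + 7 = 5

5


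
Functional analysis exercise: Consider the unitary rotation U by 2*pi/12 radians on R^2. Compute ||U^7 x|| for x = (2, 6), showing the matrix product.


U is a rotation by theta = 2*pi/12
U^7 = rotation by 7*theta = 14*pi/12
cos(14*pi/12) = -0.8660, sin(14*pi/12) = -0.5000
U^7 x = (-0.8660 * 2 - -0.5000 * 6, -0.5000 * 2 + -0.8660 * 6)
= (1.2679, -6.1962)
||U^7 x|| = sqrt(1.2679^2 + (-6.1962)^2) = sqrt(40.0000) = 6.3246

6.3246


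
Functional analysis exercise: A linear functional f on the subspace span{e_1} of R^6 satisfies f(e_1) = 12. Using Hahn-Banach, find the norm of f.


The norm of f is given by ||f|| = sup_{||x||=1} |f(x)|.
On span{e_1}, ||e_1|| = 1, so ||f|| = |f(e_1)| / ||e_1||
= |12| / 1 = 12.0000

12.0000


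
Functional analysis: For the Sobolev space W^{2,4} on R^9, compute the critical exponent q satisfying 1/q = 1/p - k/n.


Using the Sobolev embedding formula: 1/q = 1/p - k/n
1/q = 1/4 - 2/9 = 1/36
q = 1/(1/36) = 36

36.0000


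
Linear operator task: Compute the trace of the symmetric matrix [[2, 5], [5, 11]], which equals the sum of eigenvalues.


For a self-adjoint (symmetric) matrix, the eigenvalues are real.
The sum of eigenvalues equals the trace of the matrix.
trace = 2 + 11 = 13

13


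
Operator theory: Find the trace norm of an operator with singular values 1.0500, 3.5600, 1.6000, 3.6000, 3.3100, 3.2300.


The nuclear norm is the sum of all singular values.
||T||_1 = 1.0500 + 3.5600 + 1.6000 + 3.6000 + 3.3100 + 3.2300
= 16.3500

16.3500


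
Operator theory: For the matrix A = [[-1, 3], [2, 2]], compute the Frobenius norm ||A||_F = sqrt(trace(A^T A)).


||A||_F^2 = sum a_ij^2
= (-1)^2 + 3^2 + 2^2 + 2^2
= 1 + 9 + 4 + 4 = 18
||A||_F = sqrt(18) = 4.2426

4.2426


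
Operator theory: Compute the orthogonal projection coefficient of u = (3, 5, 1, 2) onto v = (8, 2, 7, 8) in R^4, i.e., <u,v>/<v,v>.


Computing <u,v> = 3*8 + 5*2 + 1*7 + 2*8 = 57
Computing <v,v> = 8^2 + 2^2 + 7^2 + 8^2 = 181
Projection coefficient = 57/181 = 0.3149

0.3149


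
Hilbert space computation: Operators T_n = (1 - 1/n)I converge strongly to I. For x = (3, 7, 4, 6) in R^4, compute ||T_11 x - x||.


T_11 x - x = (1 - 1/11)x - x = -x/11
||x|| = sqrt(110) = 10.4881
||T_11 x - x|| = ||x||/11 = 10.4881/11 = 0.9535

0.9535


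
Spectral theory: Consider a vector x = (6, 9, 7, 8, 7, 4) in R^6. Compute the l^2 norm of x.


The l^2 norm = (sum |x_i|^2)^(1/2)
Sum of 2th powers = 36 + 81 + 49 + 64 + 49 + 16 = 295
||x||_2 = (295)^(1/2) = 17.1756

17.1756


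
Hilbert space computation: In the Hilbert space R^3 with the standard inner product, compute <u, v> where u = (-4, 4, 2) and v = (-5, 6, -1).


Computing the standard inner product <u, v> = sum u_i * v_i
= -4*-5 + 4*6 + 2*-1
= 20 + 24 + -2
= 42

42


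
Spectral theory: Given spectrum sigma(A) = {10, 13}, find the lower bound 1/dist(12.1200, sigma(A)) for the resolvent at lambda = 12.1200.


dist(12.1200, {10, 13}) = min(|12.1200 - 10|, |12.1200 - 13|)
= min(2.1200, 0.8800) = 0.8800
Resolvent bound = 1/0.8800 = 1.1364

1.1364


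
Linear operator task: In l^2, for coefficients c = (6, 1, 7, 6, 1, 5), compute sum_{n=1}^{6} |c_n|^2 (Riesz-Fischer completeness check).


sum |c_n|^2 = 6^2 + 1^2 + 7^2 + 6^2 + 1^2 + 5^2
= 36 + 1 + 49 + 36 + 1 + 25
= 148

148


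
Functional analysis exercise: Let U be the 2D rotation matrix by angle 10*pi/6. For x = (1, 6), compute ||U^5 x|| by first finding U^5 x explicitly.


U is a rotation by theta = 10*pi/6
U^5 = rotation by 5*theta = 50*pi/6 = 2*pi/6 (mod 2*pi)
cos(2*pi/6) = 0.5000, sin(2*pi/6) = 0.8660
U^5 x = (0.5000 * 1 - 0.8660 * 6, 0.8660 * 1 + 0.5000 * 6)
= (-4.6962, 3.8660)
||U^5 x|| = sqrt((-4.6962)^2 + 3.8660^2) = sqrt(37.0000) = 6.0828

6.0828


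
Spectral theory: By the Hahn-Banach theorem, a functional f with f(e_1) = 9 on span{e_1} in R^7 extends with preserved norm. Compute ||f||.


The norm of f is given by ||f|| = sup_{||x||=1} |f(x)|.
On span{e_1}, ||e_1|| = 1, so ||f|| = |f(e_1)| / ||e_1||
= |9| / 1 = 9.0000

9.0000


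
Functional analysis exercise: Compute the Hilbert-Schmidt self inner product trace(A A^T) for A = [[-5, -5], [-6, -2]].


trace(A * A^T) = sum of squares of all entries
= (-5)^2 + (-5)^2 + (-6)^2 + (-2)^2
= 25 + 25 + 36 + 4
= 90

90


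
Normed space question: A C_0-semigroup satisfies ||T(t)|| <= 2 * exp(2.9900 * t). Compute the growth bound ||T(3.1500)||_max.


||T(3.1500)|| <= 2 * exp(2.9900 * 3.1500)
= 2 * exp(9.4185)
= 2 * 12314.0972
= 24628.1944

24628.1944


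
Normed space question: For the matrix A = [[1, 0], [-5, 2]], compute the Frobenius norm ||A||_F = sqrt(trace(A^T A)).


||A||_F^2 = sum a_ij^2
= 1^2 + 0^2 + (-5)^2 + 2^2
= 1 + 0 + 25 + 4 = 30
||A||_F = sqrt(30) = 5.4772

5.4772


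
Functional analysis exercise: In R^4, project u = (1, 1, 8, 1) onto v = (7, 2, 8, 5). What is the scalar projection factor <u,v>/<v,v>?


Computing <u,v> = 1*7 + 1*2 + 8*8 + 1*5 = 78
Computing <v,v> = 7^2 + 2^2 + 8^2 + 5^2 = 142
Projection coefficient = 78/142 = 0.5493

0.5493


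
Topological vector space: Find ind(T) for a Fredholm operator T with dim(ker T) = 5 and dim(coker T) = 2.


The Fredholm index is defined as ind(T) = dim(ker T) - dim(coker T)
= 5 - 2
= 3

3


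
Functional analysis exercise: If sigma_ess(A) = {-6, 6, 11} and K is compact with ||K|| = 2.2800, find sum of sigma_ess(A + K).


By Weyl's theorem, the essential spectrum is invariant under compact perturbations.
sigma_ess(A + K) = sigma_ess(A) = {-6, 6, 11}
Sum = -6 + 6 + 11 = 11

11


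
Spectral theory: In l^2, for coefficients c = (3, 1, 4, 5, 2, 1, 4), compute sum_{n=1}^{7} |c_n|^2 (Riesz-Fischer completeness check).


sum |c_n|^2 = 3^2 + 1^2 + 4^2 + 5^2 + 2^2 + 1^2 + 4^2
= 9 + 1 + 16 + 25 + 4 + 1 + 16
= 72

72


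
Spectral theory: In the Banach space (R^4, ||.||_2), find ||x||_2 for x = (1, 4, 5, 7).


The l^2 norm = (sum |x_i|^2)^(1/2)
Sum of 2th powers = 1 + 16 + 25 + 49 = 91
||x||_2 = (91)^(1/2) = 9.5394

9.5394


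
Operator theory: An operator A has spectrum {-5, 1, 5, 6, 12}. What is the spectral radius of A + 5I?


Spectrum of A + 5I = {0, 6, 10, 11, 17}
Spectral radius = max |lambda| over the shifted spectrum
= max(0, 6, 10, 11, 17) = 17

17


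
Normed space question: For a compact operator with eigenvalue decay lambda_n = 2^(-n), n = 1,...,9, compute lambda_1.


The eigenvalue formula gives lambda_1 = 1/2^1
= 1/2
= 0.5000

0.5000


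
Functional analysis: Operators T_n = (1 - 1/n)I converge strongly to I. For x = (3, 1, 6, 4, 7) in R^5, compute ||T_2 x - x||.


T_2 x - x = (1 - 1/2)x - x = -x/2
||x|| = sqrt(111) = 10.5357
||T_2 x - x|| = ||x||/2 = 10.5357/2 = 5.2678

5.2678


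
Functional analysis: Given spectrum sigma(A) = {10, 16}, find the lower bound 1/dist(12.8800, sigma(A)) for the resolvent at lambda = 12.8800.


dist(12.8800, {10, 16}) = min(|12.8800 - 10|, |12.8800 - 16|)
= min(2.8800, 3.1200) = 2.8800
Resolvent bound = 1/2.8800 = 0.3472

0.3472


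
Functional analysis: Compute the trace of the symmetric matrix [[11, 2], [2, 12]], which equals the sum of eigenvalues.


For a self-adjoint (symmetric) matrix, the eigenvalues are real.
The sum of eigenvalues equals the trace of the matrix.
trace = 11 + 12 = 23

23


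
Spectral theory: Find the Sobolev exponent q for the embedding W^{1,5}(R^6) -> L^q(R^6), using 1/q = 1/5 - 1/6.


Using the Sobolev embedding formula: 1/q = 1/p - k/n
1/q = 1/5 - 1/6 = 1/30
q = 1/(1/30) = 30

30.0000


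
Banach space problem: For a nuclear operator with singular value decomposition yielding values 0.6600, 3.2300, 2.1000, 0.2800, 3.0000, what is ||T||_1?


The nuclear norm is the sum of all singular values.
||T||_1 = 0.6600 + 3.2300 + 2.1000 + 0.2800 + 3.0000
= 9.2700

9.2700


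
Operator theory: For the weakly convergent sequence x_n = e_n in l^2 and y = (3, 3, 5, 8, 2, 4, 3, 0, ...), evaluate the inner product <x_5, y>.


x_5 = e_5 is the standard basis vector with 1 in position 5.
<x_5, y> = y_5 = 2
As n -> infinity, <x_n, y> -> 0, confirming weak convergence of (x_n) to 0.

2


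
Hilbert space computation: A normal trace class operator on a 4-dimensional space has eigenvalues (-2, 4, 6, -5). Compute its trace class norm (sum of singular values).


For a normal operator, singular values equal |eigenvalues|.
Trace norm = sum |lambda_i| = 2 + 4 + 6 + 5
= 17

17


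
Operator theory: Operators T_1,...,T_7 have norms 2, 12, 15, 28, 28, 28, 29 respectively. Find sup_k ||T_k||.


By the Uniform Boundedness Principle, the supremum of norms is finite.
sup_k ||T_k|| = max(2, 12, 15, 28, 28, 28, 29) = 29

29


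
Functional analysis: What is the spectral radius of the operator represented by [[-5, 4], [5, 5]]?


For a 2x2 matrix, eigenvalues satisfy lambda^2 - (trace)*lambda + det = 0
trace = -5 + 5 = 0
det = -5*5 - 4*5 = -45
discriminant = 0^2 - 4*(-45) = 180
spectral radius = max |eigenvalue| = 6.7082

6.7082


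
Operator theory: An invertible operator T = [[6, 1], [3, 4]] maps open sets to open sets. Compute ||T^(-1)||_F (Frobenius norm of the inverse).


det(T) = 6*4 - 1*3 = 21
T^(-1) = (1/21) * [[4, -1], [-3, 6]] = [[0.1905, -0.0476], [-0.1429, 0.2857]]
||T^(-1)||_F^2 = 0.1905^2 + (-0.0476)^2 + (-0.1429)^2 + 0.2857^2 = 0.1406
||T^(-1)||_F = sqrt(0.1406) = 0.3750

0.3750


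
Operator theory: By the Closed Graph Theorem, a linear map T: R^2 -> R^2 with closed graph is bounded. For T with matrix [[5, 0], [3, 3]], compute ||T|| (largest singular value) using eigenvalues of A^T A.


A^T A = [[34, 9], [9, 9]]
trace(A^T A) = 43, det(A^T A) = 225
discriminant = 43^2 - 4*225 = 949
Largest eigenvalue of A^T A = (trace + sqrt(disc))/2 = 36.9029
||T|| = sqrt(36.9029) = 6.0748

6.0748


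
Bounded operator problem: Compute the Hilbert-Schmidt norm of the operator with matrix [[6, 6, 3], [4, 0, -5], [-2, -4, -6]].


The Hilbert-Schmidt norm is sqrt(sum of squares of all entries).
Sum of squares = 6^2 + 6^2 + 3^2 + 4^2 + 0^2 + (-5)^2 + (-2)^2 + (-4)^2 + (-6)^2
= 36 + 36 + 9 + 16 + 0 + 25 + 4 + 16 + 36 = 178
||T||_HS = sqrt(178) = 13.3417

13.3417


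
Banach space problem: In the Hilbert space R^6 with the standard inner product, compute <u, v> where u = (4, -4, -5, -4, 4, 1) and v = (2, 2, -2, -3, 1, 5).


Computing the standard inner product <u, v> = sum u_i * v_i
= 4*2 + -4*2 + -5*-2 + -4*-3 + 4*1 + 1*5
= 8 + -8 + 10 + 12 + 4 + 5
= 31

31


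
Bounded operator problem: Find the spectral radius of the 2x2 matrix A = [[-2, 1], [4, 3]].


For a 2x2 matrix, eigenvalues satisfy lambda^2 - (trace)*lambda + det = 0
trace = -2 + 3 = 1
det = -2*3 - 1*4 = -10
discriminant = 1^2 - 4*(-10) = 41
spectral radius = max |eigenvalue| = 3.7016

3.7016


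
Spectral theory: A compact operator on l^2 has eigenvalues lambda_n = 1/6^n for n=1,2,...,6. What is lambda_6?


The eigenvalue formula gives lambda_6 = 1/6^6
= 1/46656
= 2.1433e-05

2.1433e-05


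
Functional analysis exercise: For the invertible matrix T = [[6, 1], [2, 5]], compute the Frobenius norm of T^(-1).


det(T) = 6*5 - 1*2 = 28
T^(-1) = (1/28) * [[5, -1], [-2, 6]] = [[0.1786, -0.0357], [-0.0714, 0.2143]]
||T^(-1)||_F^2 = 0.1786^2 + (-0.0357)^2 + (-0.0714)^2 + 0.2143^2 = 0.0842
||T^(-1)||_F = sqrt(0.0842) = 0.2901

0.2901


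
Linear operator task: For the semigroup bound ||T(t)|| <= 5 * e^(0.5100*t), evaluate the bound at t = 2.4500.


||T(2.4500)|| <= 5 * exp(0.5100 * 2.4500)
= 5 * exp(1.2495)
= 5 * 3.4886
= 17.4430

17.4430


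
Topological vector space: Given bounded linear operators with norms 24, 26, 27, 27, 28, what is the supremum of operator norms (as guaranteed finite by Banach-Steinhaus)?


By the Uniform Boundedness Principle, the supremum of norms is finite.
sup_k ||T_k|| = max(24, 26, 27, 27, 28) = 28

28


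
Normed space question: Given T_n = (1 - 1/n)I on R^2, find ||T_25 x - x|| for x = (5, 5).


T_25 x - x = (1 - 1/25)x - x = -x/25
||x|| = sqrt(50) = 7.0711
||T_25 x - x|| = ||x||/25 = 7.0711/25 = 0.2828

0.2828


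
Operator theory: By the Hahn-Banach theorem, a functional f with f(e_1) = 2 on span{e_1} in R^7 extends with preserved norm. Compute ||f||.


The norm of f is given by ||f|| = sup_{||x||=1} |f(x)|.
On span{e_1}, ||e_1|| = 1, so ||f|| = |f(e_1)| / ||e_1||
= |2| / 1 = 2.0000

2.0000


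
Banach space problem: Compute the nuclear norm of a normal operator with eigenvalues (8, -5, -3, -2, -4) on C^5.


For a normal operator, singular values equal |eigenvalues|.
Trace norm = sum |lambda_i| = 8 + 5 + 3 + 2 + 4
= 22

22


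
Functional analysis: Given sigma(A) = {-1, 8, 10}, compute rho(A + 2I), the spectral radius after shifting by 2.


Spectrum of A + 2I = {1, 10, 12}
Spectral radius = max |lambda| over the shifted spectrum
= max(1, 10, 12) = 12

12


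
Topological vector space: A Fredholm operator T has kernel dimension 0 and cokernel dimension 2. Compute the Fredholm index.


The Fredholm index is defined as ind(T) = dim(ker T) - dim(coker T)
= 0 - 2
= -2

-2


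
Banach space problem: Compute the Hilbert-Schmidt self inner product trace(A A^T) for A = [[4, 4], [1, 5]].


trace(A * A^T) = sum of squares of all entries
= 4^2 + 4^2 + 1^2 + 5^2
= 16 + 16 + 1 + 25
= 58

58


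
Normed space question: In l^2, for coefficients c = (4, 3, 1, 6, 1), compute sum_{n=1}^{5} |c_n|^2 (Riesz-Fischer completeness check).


sum |c_n|^2 = 4^2 + 3^2 + 1^2 + 6^2 + 1^2
= 16 + 9 + 1 + 36 + 1
= 63

63


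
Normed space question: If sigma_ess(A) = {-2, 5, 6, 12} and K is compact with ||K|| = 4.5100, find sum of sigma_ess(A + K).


By Weyl's theorem, the essential spectrum is invariant under compact perturbations.
sigma_ess(A + K) = sigma_ess(A) = {-2, 5, 6, 12}
Sum = -2 + 5 + 6 + 12 = 21

21


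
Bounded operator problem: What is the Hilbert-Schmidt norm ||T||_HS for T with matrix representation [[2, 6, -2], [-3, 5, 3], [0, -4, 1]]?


The Hilbert-Schmidt norm is sqrt(sum of squares of all entries).
Sum of squares = 2^2 + 6^2 + (-2)^2 + (-3)^2 + 5^2 + 3^2 + 0^2 + (-4)^2 + 1^2
= 4 + 36 + 4 + 9 + 25 + 9 + 0 + 16 + 1 = 104
||T||_HS = sqrt(104) = 10.1980

10.1980


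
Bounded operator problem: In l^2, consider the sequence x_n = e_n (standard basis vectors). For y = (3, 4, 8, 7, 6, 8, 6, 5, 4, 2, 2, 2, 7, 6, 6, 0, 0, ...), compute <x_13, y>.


x_13 = e_13 is the standard basis vector with 1 in position 13.
<x_13, y> = y_13 = 7
As n -> infinity, <x_n, y> -> 0, confirming weak convergence of (x_n) to 0.

7


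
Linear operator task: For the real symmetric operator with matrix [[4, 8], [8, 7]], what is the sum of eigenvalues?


For a self-adjoint (symmetric) matrix, the eigenvalues are real.
The sum of eigenvalues equals the trace of the matrix.
trace = 4 + 7 = 11

11


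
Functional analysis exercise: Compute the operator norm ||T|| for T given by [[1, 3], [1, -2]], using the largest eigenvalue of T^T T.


A^T A = [[2, 1], [1, 13]]
trace(A^T A) = 15, det(A^T A) = 25
discriminant = 15^2 - 4*25 = 125
Largest eigenvalue of A^T A = (trace + sqrt(disc))/2 = 13.0902
||T|| = sqrt(13.0902) = 3.6180

3.6180


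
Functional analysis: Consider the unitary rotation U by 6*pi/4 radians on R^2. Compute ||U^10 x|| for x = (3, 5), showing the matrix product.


U is a rotation by theta = 6*pi/4
U^10 = rotation by 10*theta = 60*pi/4 = 4*pi/4 (mod 2*pi)
cos(4*pi/4) = -1.0000, sin(4*pi/4) = 0.0000
U^10 x = (-1.0000 * 3 - 0.0000 * 5, 0.0000 * 3 + -1.0000 * 5)
= (-3.0000, -5.0000)
||U^10 x|| = sqrt((-3.0000)^2 + (-5.0000)^2) = sqrt(34.0000) = 5.8310

5.8310


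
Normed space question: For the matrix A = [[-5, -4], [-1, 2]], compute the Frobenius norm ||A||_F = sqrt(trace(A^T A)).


||A||_F^2 = sum a_ij^2
= (-5)^2 + (-4)^2 + (-1)^2 + 2^2
= 25 + 16 + 1 + 4 = 46
||A||_F = sqrt(46) = 6.7823

6.7823


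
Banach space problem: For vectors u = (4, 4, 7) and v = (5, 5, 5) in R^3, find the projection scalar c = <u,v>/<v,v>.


Computing <u,v> = 4*5 + 4*5 + 7*5 = 75
Computing <v,v> = 5^2 + 5^2 + 5^2 = 75
Projection coefficient = 75/75 = 1.0000

1.0000


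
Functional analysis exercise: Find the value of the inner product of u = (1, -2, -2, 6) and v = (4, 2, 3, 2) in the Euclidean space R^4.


Computing the standard inner product <u, v> = sum u_i * v_i
= 1*4 + -2*2 + -2*3 + 6*2
= 4 + -4 + -6 + 12
= 6

6


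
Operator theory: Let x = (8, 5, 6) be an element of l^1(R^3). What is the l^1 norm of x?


The l^1 norm equals the sum of absolute values of all components.
||x||_1 = 8 + 5 + 6
= 19

19.0000


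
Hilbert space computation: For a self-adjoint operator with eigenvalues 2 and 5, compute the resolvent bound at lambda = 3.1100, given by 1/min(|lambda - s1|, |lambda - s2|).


dist(3.1100, {2, 5}) = min(|3.1100 - 2|, |3.1100 - 5|)
= min(1.1100, 1.8900) = 1.1100
Resolvent bound = 1/1.1100 = 0.9009

0.9009
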